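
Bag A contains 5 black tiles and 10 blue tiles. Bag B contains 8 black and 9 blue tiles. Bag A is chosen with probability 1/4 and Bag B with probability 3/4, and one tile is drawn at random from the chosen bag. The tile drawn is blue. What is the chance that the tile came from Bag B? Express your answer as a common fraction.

81/115

P(blue | Bag A) = 2/3; P(blue | Bag B) = 9/17.
P(blue) = 1/4·2/3 + 3/4·9/17 = 115/204.
By Bayes' rule, P(Bag B | blue) = 27/68 / 115/204 = 81/115 ≈ 0.7043.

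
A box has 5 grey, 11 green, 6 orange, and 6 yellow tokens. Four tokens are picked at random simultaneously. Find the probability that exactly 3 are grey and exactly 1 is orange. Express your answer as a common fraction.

Unordered draws without replacement: count favorable combinations over C(28,4).
Favorable = C(5,3) · C(11,0) · C(6,1) · C(6,0) = 60; total = C(28,4) = 20475.
P = 60/20475 = 4/1365 ≈ 0.0029.

4/1365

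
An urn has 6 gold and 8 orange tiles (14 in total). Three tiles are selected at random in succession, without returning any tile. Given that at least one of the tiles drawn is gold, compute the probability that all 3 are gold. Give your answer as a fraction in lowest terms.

P(all 3 gold) = C(6,3)/C(14,3) = 5/91; P(at least one gold) = 1 − C(8,3)/C(14,3) = 11/13.
Since 'all 3 gold' ⊆ 'at least one gold', P(all 3 | at least one) = 5/91 / 11/13 = 5/77 ≈ 0.0649.

5/77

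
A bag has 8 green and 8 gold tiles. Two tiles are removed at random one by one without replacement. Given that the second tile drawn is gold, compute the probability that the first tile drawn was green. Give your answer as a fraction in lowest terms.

8/15

P(first=green and the second tile drawn is gold) = (8/16)·(8/15) = 4/15.
P(the second tile drawn is gold) = Σ over first color = 4/15 + 7/30 = 1/2.
By Bayes, P(first=green | the second tile drawn is gold) = 4/15 / 1/2 = 8/15 ≈ 0.5333.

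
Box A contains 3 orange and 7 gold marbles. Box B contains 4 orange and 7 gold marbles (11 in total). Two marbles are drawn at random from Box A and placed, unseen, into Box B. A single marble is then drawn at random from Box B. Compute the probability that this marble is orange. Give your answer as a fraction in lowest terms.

Condition on how many of the transferred marbles are orange (from Box A: 3 orange of 10; then Box B has 13 total).
  0 orange: C(3,0)C(7,2)/C(10,2) = 7/15; then P = 4/13
  1 orange: C(3,1)C(7,1)/C(10,2) = 7/15; then P = 5/13
  2 orange: C(3,2)C(7,0)/C(10,2) = 1/15; then P = 6/13
P(orange from Box B) = 23/65 ≈ 0.3538.

23/65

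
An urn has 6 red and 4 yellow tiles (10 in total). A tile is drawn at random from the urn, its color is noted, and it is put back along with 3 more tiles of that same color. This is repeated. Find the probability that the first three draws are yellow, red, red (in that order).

27/260

Track the composition after each reinforcement of +3.
P = (4/10) · (6/13) · (9/16) = 27/260 ≈ 0.1038.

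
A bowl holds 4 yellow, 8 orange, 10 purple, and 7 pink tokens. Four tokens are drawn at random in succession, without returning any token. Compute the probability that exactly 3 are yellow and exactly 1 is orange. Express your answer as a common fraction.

32/23751

Unordered draws without replacement: count favorable combinations over C(29,4).
Favorable = C(4,3) · C(8,1) · C(10,0) · C(7,0) = 32; total = C(29,4) = 23751.
P = 32/23751 = 32/23751 ≈ 0.0013.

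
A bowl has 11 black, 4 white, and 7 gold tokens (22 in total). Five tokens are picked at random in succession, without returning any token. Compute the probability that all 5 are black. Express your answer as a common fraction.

Unordered draws without replacement: count favorable combinations over C(22,5).
Favorable = C(11,5) · C(4,0) · C(7,0) = 462; total = C(22,5) = 26334.
P = 462/26334 = 1/57 ≈ 0.0175.

1/57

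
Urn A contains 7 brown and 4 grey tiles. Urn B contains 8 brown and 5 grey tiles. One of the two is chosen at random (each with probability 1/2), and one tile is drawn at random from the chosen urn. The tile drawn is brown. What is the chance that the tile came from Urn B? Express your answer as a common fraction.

P(brown | Urn A) = 7/11; P(brown | Urn B) = 8/13.
P(brown) = 1/2·7/11 + 1/2·8/13 = 179/286.
By Bayes' rule, P(Urn B | brown) = 4/13 / 179/286 = 88/179 ≈ 0.4916.

88/179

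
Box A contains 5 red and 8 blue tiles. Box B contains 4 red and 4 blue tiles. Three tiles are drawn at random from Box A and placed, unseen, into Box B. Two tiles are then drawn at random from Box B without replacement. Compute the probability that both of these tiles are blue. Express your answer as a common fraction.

Condition on how many of the transferred tiles are blue (from Box A: 8 blue of 13; then Box B has 11 total).
  0 blue: C(8,0)C(5,3)/C(13,3) = 5/143; then P = C(4,2)/C(11,2) = 6/55
  1 blue: C(8,1)C(5,2)/C(13,3) = 40/143; then P = C(5,2)/C(11,2) = 2/11
  2 blue: C(8,2)C(5,1)/C(13,3) = 70/143; then P = C(6,2)/C(11,2) = 3/11
  3 blue: C(8,3)C(5,0)/C(13,3) = 28/143; then P = C(7,2)/C(11,2) = 21/55
P(both blue) = 188/715 ≈ 0.2629.

188/715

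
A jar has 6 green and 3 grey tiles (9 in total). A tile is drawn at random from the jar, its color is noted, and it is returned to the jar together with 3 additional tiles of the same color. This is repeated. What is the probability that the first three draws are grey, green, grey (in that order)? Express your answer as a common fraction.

1/15

Track the composition after each reinforcement of +3.
P = (3/9) · (6/12) · (6/15) = 1/15 ≈ 0.0667.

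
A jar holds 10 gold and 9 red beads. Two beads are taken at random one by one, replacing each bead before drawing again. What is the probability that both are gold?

100/361

Multiply the conditional probability of each draw in order, with replacement (the composition resets each draw).
P = (10/19) · (10/19) = 100/361 ≈ 0.2770.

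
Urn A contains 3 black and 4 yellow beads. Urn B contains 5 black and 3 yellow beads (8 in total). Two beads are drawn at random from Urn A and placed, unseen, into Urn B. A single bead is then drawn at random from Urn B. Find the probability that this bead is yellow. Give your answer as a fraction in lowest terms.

Condition on how many of the transferred beads are yellow (from Urn A: 4 yellow of 7; then Urn B has 10 total).
  0 yellow: C(4,0)C(3,2)/C(7,2) = 1/7; then P = 3/10
  1 yellow: C(4,1)C(3,1)/C(7,2) = 4/7; then P = 4/10
  2 yellow: C(4,2)C(3,0)/C(7,2) = 2/7; then P = 5/10
P(yellow from Urn B) = 29/70 ≈ 0.4143.

29/70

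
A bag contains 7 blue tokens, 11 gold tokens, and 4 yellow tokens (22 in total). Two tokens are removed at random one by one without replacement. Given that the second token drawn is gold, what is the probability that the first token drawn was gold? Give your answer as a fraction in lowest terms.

P(first=gold and the second token drawn is gold) = (11/22)·(10/21) = 5/21.
P(the second token drawn is gold) = Σ over first color = 1/6 + 5/21 + 2/21 = 1/2.
By Bayes, P(first=gold | the second token drawn is gold) = 5/21 / 1/2 = 10/21 ≈ 0.4762.

10/21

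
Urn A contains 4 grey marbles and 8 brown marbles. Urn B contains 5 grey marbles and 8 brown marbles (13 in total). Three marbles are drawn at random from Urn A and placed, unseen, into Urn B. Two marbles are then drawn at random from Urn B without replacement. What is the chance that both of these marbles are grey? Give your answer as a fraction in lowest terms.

Condition on how many of the transferred marbles are grey (from Urn A: 4 grey of 12; then Urn B has 16 total).
  0 grey: C(4,0)C(8,3)/C(12,3) = 14/55; then P = C(5,2)/C(16,2) = 1/12
  1 grey: C(4,1)C(8,2)/C(12,3) = 28/55; then P = C(6,2)/C(16,2) = 1/8
  2 grey: C(4,2)C(8,1)/C(12,3) = 12/55; then P = C(7,2)/C(16,2) = 7/40
  3 grey: C(4,3)C(8,0)/C(12,3) = 1/55; then P = C(8,2)/C(16,2) = 7/30
P(both grey) = 7/55 ≈ 0.1273.

7/55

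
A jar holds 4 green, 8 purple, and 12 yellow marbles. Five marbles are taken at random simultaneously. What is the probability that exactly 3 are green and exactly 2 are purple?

Unordered draws without replacement: count favorable combinations over C(24,5).
Favorable = C(4,3) · C(8,2) · C(12,0) = 112; total = C(24,5) = 42504.
P = 112/42504 = 2/759 ≈ 0.0026.

2/759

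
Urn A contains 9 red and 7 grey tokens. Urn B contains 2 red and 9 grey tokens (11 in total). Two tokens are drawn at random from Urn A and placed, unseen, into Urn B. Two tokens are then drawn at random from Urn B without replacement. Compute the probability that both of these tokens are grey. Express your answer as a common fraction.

Condition on how many of the transferred tokens are grey (from Urn A: 7 grey of 16; then Urn B has 13 total).
  0 grey: C(7,0)C(9,2)/C(16,2) = 3/10; then P = C(9,2)/C(13,2) = 6/13
  1 grey: C(7,1)C(9,1)/C(16,2) = 21/40; then P = C(10,2)/C(13,2) = 15/26
  2 grey: C(7,2)C(9,0)/C(16,2) = 7/40; then P = C(11,2)/C(13,2) = 55/78
P(both grey) = 881/1560 ≈ 0.5647.

881/1560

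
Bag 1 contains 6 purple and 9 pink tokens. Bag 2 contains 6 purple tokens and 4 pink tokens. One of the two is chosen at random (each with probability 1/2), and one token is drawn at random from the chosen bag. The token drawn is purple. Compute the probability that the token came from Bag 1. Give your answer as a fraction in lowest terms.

P(purple | Bag 1) = 2/5; P(purple | Bag 2) = 3/5.
P(purple) = 1/2·2/5 + 1/2·3/5 = 1/2.
By Bayes' rule, P(Bag 1 | purple) = 1/5 / 1/2 = 2/5 ≈ 0.4000.

2/5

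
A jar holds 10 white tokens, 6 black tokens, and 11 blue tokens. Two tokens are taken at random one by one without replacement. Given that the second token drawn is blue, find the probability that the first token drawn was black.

P(first=black and the second token drawn is blue) = (6/27)·(11/26) = 11/117.
P(the second token drawn is blue) = Σ over first color = 55/351 + 11/117 + 55/351 = 11/27.
By Bayes, P(first=black | the second token drawn is blue) = 11/117 / 11/27 = 3/13 ≈ 0.2308.

3/13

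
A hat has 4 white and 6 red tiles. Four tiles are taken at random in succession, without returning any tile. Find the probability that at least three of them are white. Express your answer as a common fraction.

Sum the hypergeometric tail for j = 3,…,4 white tiles.
Favorable = C(4,3)·C(6,1) + C(4,4)·C(6,0) = 25; total = C(10,4) = 210.
P = 25/210 = 5/42 ≈ 0.1190.

5/42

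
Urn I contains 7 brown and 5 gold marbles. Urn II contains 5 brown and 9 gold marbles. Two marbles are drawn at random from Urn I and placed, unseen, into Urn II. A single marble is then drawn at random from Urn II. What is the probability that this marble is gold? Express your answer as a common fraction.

Condition on how many of the transferred marbles are gold (from Urn I: 5 gold of 12; then Urn II has 16 total).
  0 gold: C(5,0)C(7,2)/C(12,2) = 7/22; then P = 9/16
  1 gold: C(5,1)C(7,1)/C(12,2) = 35/66; then P = 10/16
  2 gold: C(5,2)C(7,0)/C(12,2) = 5/33; then P = 11/16
P(gold from Urn II) = 59/96 ≈ 0.6146.

59/96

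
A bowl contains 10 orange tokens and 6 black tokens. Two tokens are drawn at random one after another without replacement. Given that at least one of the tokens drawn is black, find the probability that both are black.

1/5

P(both black) = C(6,2)/C(16,2) = 1/8; P(at least one black) = 1 − C(10,2)/C(16,2) = 5/8.
Since 'both black' ⊆ 'at least one black', P(both | at least one) = 1/8 / 5/8 = 1/5 ≈ 0.2000.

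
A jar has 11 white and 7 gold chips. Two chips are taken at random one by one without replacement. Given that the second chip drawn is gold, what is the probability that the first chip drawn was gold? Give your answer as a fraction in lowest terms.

6/17

P(first=gold and the second chip drawn is gold) = (7/18)·(6/17) = 7/51.
P(the second chip drawn is gold) = Σ over first color = 77/306 + 7/51 = 7/18.
By Bayes, P(first=gold | the second chip drawn is gold) = 7/51 / 7/18 = 6/17 ≈ 0.3529.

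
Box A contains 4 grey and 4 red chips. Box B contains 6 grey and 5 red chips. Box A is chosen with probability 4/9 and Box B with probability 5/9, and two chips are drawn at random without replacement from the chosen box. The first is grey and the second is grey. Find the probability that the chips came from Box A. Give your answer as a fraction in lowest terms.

22/57

P(E | Box A) = 3/14; P(E | Box B) = 3/11.
P(E) = 4/9·3/14 + 5/9·3/11 = 19/77.
By Bayes' rule, P(Box A | E) = 2/21 / 19/77 = 22/57 ≈ 0.3860.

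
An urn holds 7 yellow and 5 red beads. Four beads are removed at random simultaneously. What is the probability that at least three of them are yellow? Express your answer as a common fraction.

14/33

Sum the hypergeometric tail for j = 3,…,4 yellow beads.
Favorable = C(7,3)·C(5,1) + C(7,4)·C(5,0) = 210; total = C(12,4) = 495.
P = 210/495 = 14/33 ≈ 0.4242.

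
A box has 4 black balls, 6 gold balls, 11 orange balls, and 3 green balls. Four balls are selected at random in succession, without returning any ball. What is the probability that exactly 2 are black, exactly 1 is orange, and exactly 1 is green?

Unordered draws without replacement: count favorable combinations over C(24,4).
Favorable = C(4,2) · C(6,0) · C(11,1) · C(3,1) = 198; total = C(24,4) = 10626.
P = 198/10626 = 3/161 ≈ 0.0186.

3/161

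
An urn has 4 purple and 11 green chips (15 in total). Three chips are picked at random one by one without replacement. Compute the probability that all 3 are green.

33/91

Unordered draws without replacement: count favorable combinations over C(15,3).
Favorable = C(4,0) · C(11,3) = 165; total = C(15,3) = 455.
P = 165/455 = 33/91 ≈ 0.3626.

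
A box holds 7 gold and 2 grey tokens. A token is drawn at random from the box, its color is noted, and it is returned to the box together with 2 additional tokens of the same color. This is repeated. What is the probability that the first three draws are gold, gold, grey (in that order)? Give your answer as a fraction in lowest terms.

14/143

Track the composition after each reinforcement of +2.
P = (7/9) · (9/11) · (2/13) = 14/143 ≈ 0.0979.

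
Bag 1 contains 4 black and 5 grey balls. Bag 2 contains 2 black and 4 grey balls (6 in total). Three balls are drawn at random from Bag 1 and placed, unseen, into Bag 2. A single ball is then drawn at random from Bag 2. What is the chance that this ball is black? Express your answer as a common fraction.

Condition on how many of the transferred balls are black (from Bag 1: 4 black of 9; then Bag 2 has 9 total).
  0 black: C(4,0)C(5,3)/C(9,3) = 5/42; then P = 2/9
  1 black: C(4,1)C(5,2)/C(9,3) = 10/21; then P = 3/9
  2 black: C(4,2)C(5,1)/C(9,3) = 5/14; then P = 4/9
  3 black: C(4,3)C(5,0)/C(9,3) = 1/21; then P = 5/9
P(black from Bag 2) = 10/27 ≈ 0.3704.

10/27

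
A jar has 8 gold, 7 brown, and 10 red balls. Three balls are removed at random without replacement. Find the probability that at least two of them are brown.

413/2300

Sum the hypergeometric tail for j = 2,…,3 brown balls.
Favorable = C(7,2)·C(18,1) + C(7,3)·C(18,0) = 413; total = C(25,3) = 2300.
P = 413/2300 = 413/2300 ≈ 0.1796.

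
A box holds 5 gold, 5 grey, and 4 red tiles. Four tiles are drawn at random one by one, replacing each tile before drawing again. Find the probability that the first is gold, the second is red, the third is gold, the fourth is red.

25/2401

Multiply the conditional probability of each draw in order, with replacement (the composition resets each draw).
P = (5/14) · (4/14) · (5/14) · (4/14) = 25/2401 ≈ 0.0104.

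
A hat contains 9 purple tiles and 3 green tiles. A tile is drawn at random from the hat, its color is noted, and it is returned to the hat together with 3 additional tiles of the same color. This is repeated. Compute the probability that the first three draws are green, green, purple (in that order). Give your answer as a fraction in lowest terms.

Track the composition after each reinforcement of +3.
P = (3/12) · (6/15) · (9/18) = 1/20 ≈ 0.0500.

1/20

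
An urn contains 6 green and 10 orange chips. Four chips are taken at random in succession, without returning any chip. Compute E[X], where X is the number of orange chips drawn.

By linearity of expectation, E[X] = Σ P(draw i is orange); by symmetry each draw (even without replacement) has P(orange) = 10/16.
E[X] = 4 · 10/16 = 5/2 ≈ 2.5000.

5/2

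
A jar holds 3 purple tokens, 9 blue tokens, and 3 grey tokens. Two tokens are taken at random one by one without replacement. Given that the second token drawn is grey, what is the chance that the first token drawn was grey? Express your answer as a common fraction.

P(first=grey and the second token drawn is grey) = (3/15)·(2/14) = 1/35.
P(the second token drawn is grey) = Σ over first color = 3/70 + 9/70 + 1/35 = 1/5.
By Bayes, P(first=grey | the second token drawn is grey) = 1/35 / 1/5 = 1/7 ≈ 0.1429.

1/7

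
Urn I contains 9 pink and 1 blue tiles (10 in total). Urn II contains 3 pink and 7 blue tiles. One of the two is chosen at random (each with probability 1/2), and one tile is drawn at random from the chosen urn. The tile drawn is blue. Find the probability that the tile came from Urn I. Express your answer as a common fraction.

P(blue | Urn I) = 1/10; P(blue | Urn II) = 7/10.
P(blue) = 1/2·1/10 + 1/2·7/10 = 2/5.
By Bayes' rule, P(Urn I | blue) = 1/20 / 2/5 = 1/8 ≈ 0.1250.

1/8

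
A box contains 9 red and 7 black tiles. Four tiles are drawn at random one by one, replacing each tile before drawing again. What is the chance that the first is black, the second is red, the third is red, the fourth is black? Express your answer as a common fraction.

Multiply the conditional probability of each draw in order, with replacement (the composition resets each draw).
P = (7/16) · (9/16) · (9/16) · (7/16) = 3969/65536 ≈ 0.0606.

3969/65536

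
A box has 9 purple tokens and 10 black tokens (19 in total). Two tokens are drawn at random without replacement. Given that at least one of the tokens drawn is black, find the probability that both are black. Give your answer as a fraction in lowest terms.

P(both black) = C(10,2)/C(19,2) = 5/19; P(at least one black) = 1 − C(9,2)/C(19,2) = 15/19.
Since 'both black' ⊆ 'at least one black', P(both | at least one) = 5/19 / 15/19 = 1/3 ≈ 0.3333.

1/3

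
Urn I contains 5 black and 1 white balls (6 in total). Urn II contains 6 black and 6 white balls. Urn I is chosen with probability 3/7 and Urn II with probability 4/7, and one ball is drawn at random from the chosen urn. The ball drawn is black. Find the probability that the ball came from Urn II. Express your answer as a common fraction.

P(black | Urn I) = 5/6; P(black | Urn II) = 1/2.
P(black) = 3/7·5/6 + 4/7·1/2 = 9/14.
By Bayes' rule, P(Urn II | black) = 2/7 / 9/14 = 4/9 ≈ 0.4444.

4/9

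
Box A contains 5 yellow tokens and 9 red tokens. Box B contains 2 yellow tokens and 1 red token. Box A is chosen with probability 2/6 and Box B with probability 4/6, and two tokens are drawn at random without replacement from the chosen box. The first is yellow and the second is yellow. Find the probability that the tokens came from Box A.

15/106

P(E | Box A) = 10/91; P(E | Box B) = 1/3.
P(E) = 1/3·10/91 + 2/3·1/3 = 212/819.
By Bayes' rule, P(Box A | E) = 10/273 / 212/819 = 15/106 ≈ 0.1415.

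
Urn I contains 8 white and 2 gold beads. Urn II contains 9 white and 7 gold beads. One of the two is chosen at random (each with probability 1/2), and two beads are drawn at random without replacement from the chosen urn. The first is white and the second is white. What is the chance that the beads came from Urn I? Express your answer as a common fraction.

56/83

P(E | Urn I) = 28/45; P(E | Urn II) = 3/10.
P(E) = 1/2·28/45 + 1/2·3/10 = 83/180.
By Bayes' rule, P(Urn I | E) = 14/45 / 83/180 = 56/83 ≈ 0.6747.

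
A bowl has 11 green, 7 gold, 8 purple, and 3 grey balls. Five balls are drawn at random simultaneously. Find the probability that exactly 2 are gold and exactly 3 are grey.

Unordered draws without replacement: count favorable combinations over C(29,5).
Favorable = C(11,0) · C(7,2) · C(8,0) · C(3,3) = 21; total = C(29,5) = 118755.
P = 21/118755 = 1/5655 ≈ 0.0002.

1/5655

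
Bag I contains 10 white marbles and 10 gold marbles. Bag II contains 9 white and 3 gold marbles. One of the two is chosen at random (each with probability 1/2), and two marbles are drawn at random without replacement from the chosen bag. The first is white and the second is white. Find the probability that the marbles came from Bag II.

P(E | Bag I) = 9/38; P(E | Bag II) = 6/11.
P(E) = 1/2·9/38 + 1/2·6/11 = 327/836.
By Bayes' rule, P(Bag II | E) = 3/11 / 327/836 = 76/109 ≈ 0.6972.

76/109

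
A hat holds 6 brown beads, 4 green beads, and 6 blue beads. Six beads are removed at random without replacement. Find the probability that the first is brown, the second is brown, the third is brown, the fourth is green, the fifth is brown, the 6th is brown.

Multiply the conditional probability of each draw in order, without replacement, so each draw removes one from its color and from the total.
P = (6/16) · (5/15) · (4/14) · (4/13) · (3/12) · (2/11) = 1/2002 ≈ 0.0005.

1/2002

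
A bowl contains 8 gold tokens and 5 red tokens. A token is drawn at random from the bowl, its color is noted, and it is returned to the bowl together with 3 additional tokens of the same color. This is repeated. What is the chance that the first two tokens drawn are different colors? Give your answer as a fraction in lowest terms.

5/13

Either gold then red, or red then gold; after the first draw the total is 16.
P = (8/13)·(5/16) + (5/13)·(8/16) = 5/13 ≈ 0.3846.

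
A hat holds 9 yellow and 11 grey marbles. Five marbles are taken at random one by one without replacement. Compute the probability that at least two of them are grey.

Sum the hypergeometric tail for j = 2,…,5 grey marbles.
Favorable = C(11,2)·C(9,3) + C(11,3)·C(9,2) + C(11,4)·C(9,1) + C(11,5)·C(9,0) = 13992; total = C(20,5) = 15504.
P = 13992/15504 = 583/646 ≈ 0.9025.

583/646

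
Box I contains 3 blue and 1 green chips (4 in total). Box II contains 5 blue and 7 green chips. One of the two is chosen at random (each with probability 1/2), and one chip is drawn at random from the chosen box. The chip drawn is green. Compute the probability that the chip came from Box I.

3/10

P(green | Box I) = 1/4; P(green | Box II) = 7/12.
P(green) = 1/2·1/4 + 1/2·7/12 = 5/12.
By Bayes' rule, P(Box I | green) = 1/8 / 5/12 = 3/10 ≈ 0.3000.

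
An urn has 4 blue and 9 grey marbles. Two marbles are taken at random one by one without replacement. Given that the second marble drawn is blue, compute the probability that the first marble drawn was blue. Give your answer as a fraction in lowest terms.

P(first=blue and the second marble drawn is blue) = (4/13)·(3/12) = 1/13.
P(the second marble drawn is blue) = Σ over first color = 1/13 + 3/13 = 4/13.
By Bayes, P(first=blue | the second marble drawn is blue) = 1/13 / 4/13 = 1/4 ≈ 0.2500.

1/4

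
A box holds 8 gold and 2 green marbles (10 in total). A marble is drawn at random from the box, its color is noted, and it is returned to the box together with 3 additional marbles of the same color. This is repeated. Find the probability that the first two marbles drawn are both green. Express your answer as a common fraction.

1/13

After a green draw the box holds 5 green out of 13.
P = (2/10)·(5/13) = 1/13 ≈ 0.0769.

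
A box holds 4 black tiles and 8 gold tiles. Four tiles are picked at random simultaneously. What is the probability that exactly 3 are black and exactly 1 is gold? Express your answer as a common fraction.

Unordered draws without replacement: count favorable combinations over C(12,4).
Favorable = C(4,3) · C(8,1) = 32; total = C(12,4) = 495.
P = 32/495 = 32/495 ≈ 0.0646.

32/495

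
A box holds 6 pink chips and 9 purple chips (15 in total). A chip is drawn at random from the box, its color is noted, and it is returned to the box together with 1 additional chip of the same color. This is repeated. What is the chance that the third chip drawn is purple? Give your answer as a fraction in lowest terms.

3/5

Sum over the four possibilities for the first two draws (purple/not-purple each), tracking how the purple count and total change by +1 per draw.
P(third is purple) = 3/5 ≈ 0.6000. (In a Pólya urn every draw has the same marginal probability 9/15.)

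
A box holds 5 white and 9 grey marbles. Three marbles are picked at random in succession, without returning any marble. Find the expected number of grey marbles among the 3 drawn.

27/14

By linearity of expectation, E[X] = Σ P(draw i is grey); by symmetry each draw (even without replacement) has P(grey) = 9/14.
E[X] = 3 · 9/14 = 27/14 ≈ 1.9286.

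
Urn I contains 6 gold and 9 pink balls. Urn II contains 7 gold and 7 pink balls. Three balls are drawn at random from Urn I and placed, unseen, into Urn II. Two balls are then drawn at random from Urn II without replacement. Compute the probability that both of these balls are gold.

261/1190

Condition on how many of the transferred balls are gold (from Urn I: 6 gold of 15; then Urn II has 17 total).
  0 gold: C(6,0)C(9,3)/C(15,3) = 12/65; then P = C(7,2)/C(17,2) = 21/136
  1 gold: C(6,1)C(9,2)/C(15,3) = 216/455; then P = C(8,2)/C(17,2) = 7/34
  2 gold: C(6,2)C(9,1)/C(15,3) = 27/91; then P = C(9,2)/C(17,2) = 9/34
  3 gold: C(6,3)C(9,0)/C(15,3) = 4/91; then P = C(10,2)/C(17,2) = 45/136
P(both gold) = 261/1190 ≈ 0.2193.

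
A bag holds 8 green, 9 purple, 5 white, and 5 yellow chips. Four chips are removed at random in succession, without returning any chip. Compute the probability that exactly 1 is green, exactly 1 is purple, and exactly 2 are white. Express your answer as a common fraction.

Unordered draws without replacement: count favorable combinations over C(27,4).
Favorable = C(8,1) · C(9,1) · C(5,2) · C(5,0) = 720; total = C(27,4) = 17550.
P = 720/17550 = 8/195 ≈ 0.0410.

8/195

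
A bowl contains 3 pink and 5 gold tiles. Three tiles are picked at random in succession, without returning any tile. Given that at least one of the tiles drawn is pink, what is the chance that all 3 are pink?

P(all 3 pink) = C(3,3)/C(8,3) = 1/56; P(at least one pink) = 1 − C(5,3)/C(8,3) = 23/28.
Since 'all 3 pink' ⊆ 'at least one pink', P(all 3 | at least one) = 1/56 / 23/28 = 1/46 ≈ 0.0217.

1/46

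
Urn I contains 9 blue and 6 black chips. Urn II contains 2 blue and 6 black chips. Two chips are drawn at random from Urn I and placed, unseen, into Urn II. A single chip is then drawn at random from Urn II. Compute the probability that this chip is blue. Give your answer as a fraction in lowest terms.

Condition on how many of the transferred chips are blue (from Urn I: 9 blue of 15; then Urn II has 10 total).
  0 blue: C(9,0)C(6,2)/C(15,2) = 1/7; then P = 2/10
  1 blue: C(9,1)C(6,1)/C(15,2) = 18/35; then P = 3/10
  2 blue: C(9,2)C(6,0)/C(15,2) = 12/35; then P = 4/10
P(blue from Urn II) = 8/25 ≈ 0.3200.

8/25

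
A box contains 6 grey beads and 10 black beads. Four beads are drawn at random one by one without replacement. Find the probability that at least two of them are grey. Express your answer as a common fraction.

89/182

Sum the hypergeometric tail for j = 2,…,4 grey beads.
Favorable = C(6,2)·C(10,2) + C(6,3)·C(10,1) + C(6,4)·C(10,0) = 890; total = C(16,4) = 1820.
P = 890/1820 = 89/182 ≈ 0.4890.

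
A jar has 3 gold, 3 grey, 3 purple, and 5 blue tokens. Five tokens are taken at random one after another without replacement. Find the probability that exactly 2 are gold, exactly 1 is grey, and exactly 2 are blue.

45/1001

Unordered draws without replacement: count favorable combinations over C(14,5).
Favorable = C(3,2) · C(3,1) · C(3,0) · C(5,2) = 90; total = C(14,5) = 2002.
P = 90/2002 = 45/1001 ≈ 0.0450.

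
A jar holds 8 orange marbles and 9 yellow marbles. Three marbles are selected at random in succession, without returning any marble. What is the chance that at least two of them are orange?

Sum the hypergeometric tail for j = 2,…,3 orange marbles.
Favorable = C(8,2)·C(9,1) + C(8,3)·C(9,0) = 308; total = C(17,3) = 680.
P = 308/680 = 77/170 ≈ 0.4529.

77/170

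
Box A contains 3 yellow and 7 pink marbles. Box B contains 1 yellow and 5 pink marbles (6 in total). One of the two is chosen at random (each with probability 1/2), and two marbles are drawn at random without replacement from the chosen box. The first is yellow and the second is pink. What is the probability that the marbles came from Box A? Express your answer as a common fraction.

7/12

P(E | Box A) = 7/30; P(E | Box B) = 1/6.
P(E) = 1/2·7/30 + 1/2·1/6 = 1/5.
By Bayes' rule, P(Box A | E) = 7/60 / 1/5 = 7/12 ≈ 0.5833.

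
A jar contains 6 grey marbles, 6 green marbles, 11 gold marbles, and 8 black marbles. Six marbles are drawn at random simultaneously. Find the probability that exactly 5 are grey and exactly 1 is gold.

22/245427

Unordered draws without replacement: count favorable combinations over C(31,6).
Favorable = C(6,5) · C(6,0) · C(11,1) · C(8,0) = 66; total = C(31,6) = 736281.
P = 66/736281 = 22/245427 ≈ 0.0001.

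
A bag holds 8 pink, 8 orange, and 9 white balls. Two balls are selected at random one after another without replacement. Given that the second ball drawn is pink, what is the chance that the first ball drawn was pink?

P(first=pink and the second ball drawn is pink) = (8/25)·(7/24) = 7/75.
P(the second ball drawn is pink) = Σ over first color = 7/75 + 8/75 + 3/25 = 8/25.
By Bayes, P(first=pink | the second ball drawn is pink) = 7/75 / 8/25 = 7/24 ≈ 0.2917.

7/24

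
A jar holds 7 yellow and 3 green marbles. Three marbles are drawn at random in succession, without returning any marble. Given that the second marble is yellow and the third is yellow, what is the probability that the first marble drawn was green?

3/8

P(first=green and the second marble is yellow and the third is yellow) = (3/10)·(7/9)·(6/8) = 7/40.
P(E) = Σ over first color = 7/24 + 7/40 = 7/15.
By Bayes, P(first=green | E) = 7/40 / 7/15 = 3/8 ≈ 0.3750.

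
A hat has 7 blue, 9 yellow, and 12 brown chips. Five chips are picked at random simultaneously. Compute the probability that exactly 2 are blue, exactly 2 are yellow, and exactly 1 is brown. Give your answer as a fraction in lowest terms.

Unordered draws without replacement: count favorable combinations over C(28,5).
Favorable = C(7,2) · C(9,2) · C(12,1) = 9072; total = C(28,5) = 98280.
P = 9072/98280 = 6/65 ≈ 0.0923.

6/65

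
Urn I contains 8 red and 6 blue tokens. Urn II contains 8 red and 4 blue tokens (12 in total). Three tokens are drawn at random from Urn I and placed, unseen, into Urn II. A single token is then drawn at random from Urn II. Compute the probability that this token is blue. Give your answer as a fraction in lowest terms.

Condition on how many of the transferred tokens are blue (from Urn I: 6 blue of 14; then Urn II has 15 total).
  0 blue: C(6,0)C(8,3)/C(14,3) = 2/13; then P = 4/15
  1 blue: C(6,1)C(8,2)/C(14,3) = 6/13; then P = 5/15
  2 blue: C(6,2)C(8,1)/C(14,3) = 30/91; then P = 6/15
  3 blue: C(6,3)C(8,0)/C(14,3) = 5/91; then P = 7/15
P(blue from Urn II) = 37/105 ≈ 0.3524.

37/105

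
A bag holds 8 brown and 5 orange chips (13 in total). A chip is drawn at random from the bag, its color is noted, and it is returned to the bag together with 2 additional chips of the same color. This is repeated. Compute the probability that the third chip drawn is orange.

5/13

Sum over the four possibilities for the first two draws (orange/not-orange each), tracking how the orange count and total change by +2 per draw.
P(third is orange) = 5/13 ≈ 0.3846. (In a Pólya urn every draw has the same marginal probability 5/13.)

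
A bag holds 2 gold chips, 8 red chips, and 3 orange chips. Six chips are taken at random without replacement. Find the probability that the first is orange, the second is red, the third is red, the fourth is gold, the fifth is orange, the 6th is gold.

7/12870

Multiply the conditional probability of each draw in order, without replacement, so each draw removes one from its color and from the total.
P = (3/13) · (8/12) · (7/11) · (2/10) · (2/9) · (1/8) = 7/12870 ≈ 0.0005.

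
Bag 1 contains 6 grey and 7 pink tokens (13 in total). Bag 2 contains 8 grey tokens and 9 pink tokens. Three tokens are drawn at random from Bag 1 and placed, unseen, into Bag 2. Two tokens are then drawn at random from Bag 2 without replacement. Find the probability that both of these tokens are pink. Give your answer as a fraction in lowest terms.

267/988

Condition on how many of the transferred tokens are pink (from Bag 1: 7 pink of 13; then Bag 2 has 20 total).
  0 pink: C(7,0)C(6,3)/C(13,3) = 10/143; then P = C(9,2)/C(20,2) = 18/95
  1 pink: C(7,1)C(6,2)/C(13,3) = 105/286; then P = C(10,2)/C(20,2) = 9/38
  2 pink: C(7,2)C(6,1)/C(13,3) = 63/143; then P = C(11,2)/C(20,2) = 11/38
  3 pink: C(7,3)C(6,0)/C(13,3) = 35/286; then P = C(12,2)/C(20,2) = 33/95
P(both pink) = 267/988 ≈ 0.2702.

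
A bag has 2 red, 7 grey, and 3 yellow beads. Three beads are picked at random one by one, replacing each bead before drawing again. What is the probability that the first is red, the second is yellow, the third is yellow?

Multiply the conditional probability of each draw in order, with replacement (the composition resets each draw).
P = (2/12) · (3/12) · (3/12) = 1/96 ≈ 0.0104.

1/96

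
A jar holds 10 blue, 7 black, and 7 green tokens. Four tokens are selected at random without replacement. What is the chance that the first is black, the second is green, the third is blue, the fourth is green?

35/3036

Multiply the conditional probability of each draw in order, without replacement, so each draw removes one from its color and from the total.
P = (7/24) · (7/23) · (10/22) · (6/21) = 35/3036 ≈ 0.0115.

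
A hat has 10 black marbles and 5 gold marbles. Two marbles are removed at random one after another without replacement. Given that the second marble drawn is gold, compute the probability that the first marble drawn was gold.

P(first=gold and the second marble drawn is gold) = (5/15)·(4/14) = 2/21.
P(the second marble drawn is gold) = Σ over first color = 5/21 + 2/21 = 1/3.
By Bayes, P(first=gold | the second marble drawn is gold) = 2/21 / 1/3 = 2/7 ≈ 0.2857.

2/7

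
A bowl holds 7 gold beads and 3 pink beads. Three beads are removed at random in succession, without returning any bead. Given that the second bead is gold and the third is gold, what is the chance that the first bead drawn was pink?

3/8

P(first=pink and the second bead is gold and the third is gold) = (3/10)·(7/9)·(6/8) = 7/40.
P(E) = Σ over first color = 7/24 + 7/40 = 7/15.
By Bayes, P(first=pink | E) = 7/40 / 7/15 = 3/8 ≈ 0.3750.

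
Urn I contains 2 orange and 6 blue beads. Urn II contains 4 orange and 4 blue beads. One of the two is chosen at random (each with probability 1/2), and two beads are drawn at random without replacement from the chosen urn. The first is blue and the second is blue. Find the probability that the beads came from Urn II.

P(E | Urn I) = 15/28; P(E | Urn II) = 3/14.
P(E) = 1/2·15/28 + 1/2·3/14 = 3/8.
By Bayes' rule, P(Urn II | E) = 3/28 / 3/8 = 2/7 ≈ 0.2857.

2/7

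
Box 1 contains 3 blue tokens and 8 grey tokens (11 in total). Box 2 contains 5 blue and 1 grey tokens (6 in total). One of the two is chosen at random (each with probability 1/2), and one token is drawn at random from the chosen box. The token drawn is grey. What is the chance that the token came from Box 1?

48/59

P(grey | Box 1) = 8/11; P(grey | Box 2) = 1/6.
P(grey) = 1/2·8/11 + 1/2·1/6 = 59/132.
By Bayes' rule, P(Box 1 | grey) = 4/11 / 59/132 = 48/59 ≈ 0.8136.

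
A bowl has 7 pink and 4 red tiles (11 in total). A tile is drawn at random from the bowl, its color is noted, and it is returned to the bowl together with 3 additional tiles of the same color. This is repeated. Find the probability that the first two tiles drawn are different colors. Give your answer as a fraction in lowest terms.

Either pink then red, or red then pink; after the first draw the total is 14.
P = (7/11)·(4/14) + (4/11)·(7/14) = 4/11 ≈ 0.3636.

4/11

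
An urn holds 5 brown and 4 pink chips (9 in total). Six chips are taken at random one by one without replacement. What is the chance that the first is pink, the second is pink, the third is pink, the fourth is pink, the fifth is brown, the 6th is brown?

1/126

Multiply the conditional probability of each draw in order, without replacement, so each draw removes one from its color and from the total.
P = (4/9) · (3/8) · (2/7) · (1/6) · (5/5) · (4/4) = 1/126 ≈ 0.0079.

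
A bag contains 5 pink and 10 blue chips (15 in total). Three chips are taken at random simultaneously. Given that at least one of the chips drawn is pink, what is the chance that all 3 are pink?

2/67

P(all 3 pink) = C(5,3)/C(15,3) = 2/91; P(at least one pink) = 1 − C(10,3)/C(15,3) = 67/91.
Since 'all 3 pink' ⊆ 'at least one pink', P(all 3 | at least one) = 2/91 / 67/91 = 2/67 ≈ 0.0299.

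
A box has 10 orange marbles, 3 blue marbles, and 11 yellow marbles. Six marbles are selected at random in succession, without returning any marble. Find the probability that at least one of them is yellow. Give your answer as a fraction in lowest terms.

3020/3059

Use the complement: P(at least one yellow) = 1 − P(no yellow).
P(none) = C(13,6)/C(24,6) = 1716/134596.
So P = 1 − 1716/134596 = 3020/3059 ≈ 0.9873.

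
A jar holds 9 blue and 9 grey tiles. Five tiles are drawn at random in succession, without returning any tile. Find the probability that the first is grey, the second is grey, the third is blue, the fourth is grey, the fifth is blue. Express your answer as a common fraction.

Multiply the conditional probability of each draw in order, without replacement, so each draw removes one from its color and from the total.
P = (9/18) · (8/17) · (9/16) · (7/15) · (8/14) = 3/85 ≈ 0.0353.

3/85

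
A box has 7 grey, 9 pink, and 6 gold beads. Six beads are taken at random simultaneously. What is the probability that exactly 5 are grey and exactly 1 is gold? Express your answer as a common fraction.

6/3553

Unordered draws without replacement: count favorable combinations over C(22,6).
Favorable = C(7,5) · C(9,0) · C(6,1) = 126; total = C(22,6) = 74613.
P = 126/74613 = 6/3553 ≈ 0.0017.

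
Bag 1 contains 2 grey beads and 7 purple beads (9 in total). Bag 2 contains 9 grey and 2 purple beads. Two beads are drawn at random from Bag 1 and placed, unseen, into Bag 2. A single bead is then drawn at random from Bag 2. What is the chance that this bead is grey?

Condition on how many of the transferred beads are grey (from Bag 1: 2 grey of 9; then Bag 2 has 13 total).
  0 grey: C(2,0)C(7,2)/C(9,2) = 7/12; then P = 9/13
  1 grey: C(2,1)C(7,1)/C(9,2) = 7/18; then P = 10/13
  2 grey: C(2,2)C(7,0)/C(9,2) = 1/36; then P = 11/13
P(grey from Bag 2) = 85/117 ≈ 0.7265.

85/117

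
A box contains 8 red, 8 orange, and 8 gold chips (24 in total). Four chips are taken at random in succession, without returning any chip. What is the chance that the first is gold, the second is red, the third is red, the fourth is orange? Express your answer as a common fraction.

32/2277

Multiply the conditional probability of each draw in order, without replacement, so each draw removes one from its color and from the total.
P = (8/24) · (8/23) · (7/22) · (8/21) = 32/2277 ≈ 0.0141.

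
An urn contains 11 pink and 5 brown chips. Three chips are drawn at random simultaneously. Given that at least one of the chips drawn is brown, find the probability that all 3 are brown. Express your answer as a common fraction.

2/79

P(all 3 brown) = C(5,3)/C(16,3) = 1/56; P(at least one brown) = 1 − C(11,3)/C(16,3) = 79/112.
Since 'all 3 brown' ⊆ 'at least one brown', P(all 3 | at least one) = 1/56 / 79/112 = 2/79 ≈ 0.0253.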